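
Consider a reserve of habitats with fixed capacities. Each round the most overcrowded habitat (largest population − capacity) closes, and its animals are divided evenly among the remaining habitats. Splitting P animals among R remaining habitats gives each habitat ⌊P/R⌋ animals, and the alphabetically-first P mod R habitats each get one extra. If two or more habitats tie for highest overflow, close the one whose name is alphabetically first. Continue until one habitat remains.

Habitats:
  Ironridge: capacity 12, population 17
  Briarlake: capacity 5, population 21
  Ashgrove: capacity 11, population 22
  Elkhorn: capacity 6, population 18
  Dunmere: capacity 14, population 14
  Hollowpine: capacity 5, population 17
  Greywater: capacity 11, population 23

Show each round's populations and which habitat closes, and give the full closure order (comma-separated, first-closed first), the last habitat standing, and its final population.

Closure order: Briarlake, Elkhorn, Ashgrove, Greywater, Hollowpine, Dunmere
Last habitat: Ironridge with 132 animals

Round 1: Ashgrove=22 Briarlake=21 Dunmere=14 Elkhorn=18 Greywater=23 Hollowpine=17 Ironridge=17 → close Briarlake (overflow 16)
  21÷6 = 3 each, +1 to first 3
Round 2: Ashgrove=26 Dunmere=18 Elkhorn=22 Greywater=26 Hollowpine=20 Ironridge=20 → close Elkhorn (overflow 16)
  22÷5 = 4 each, +1 to first 2
Round 3: Ashgrove=31 Dunmere=23 Greywater=30 Hollowpine=24 Ironridge=24 → close Ashgrove (overflow 20)
  31÷4 = 7 each, +1 to first 3
Round 4: Dunmere=31 Greywater=38 Hollowpine=32 Ironridge=31 → close Greywater (overflow 27)
  38÷3 = 12 each, +1 to first 2
Round 5: Dunmere=44 Hollowpine=45 Ironridge=43 → close Hollowpine (overflow 40)
  45÷2 = 22 each, +1 to first 1
Round 6: Dunmere=67 Ironridge=65 → close Dunmere (overflow 53)
  67÷1 = 67 each, +1 to first 0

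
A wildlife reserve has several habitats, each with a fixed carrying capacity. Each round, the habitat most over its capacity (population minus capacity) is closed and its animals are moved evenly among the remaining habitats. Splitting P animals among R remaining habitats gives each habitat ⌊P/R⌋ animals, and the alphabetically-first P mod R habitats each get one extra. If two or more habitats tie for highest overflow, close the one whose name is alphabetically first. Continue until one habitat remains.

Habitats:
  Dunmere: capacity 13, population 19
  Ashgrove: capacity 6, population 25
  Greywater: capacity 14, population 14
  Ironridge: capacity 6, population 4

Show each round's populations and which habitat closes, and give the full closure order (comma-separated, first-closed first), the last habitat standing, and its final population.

Closure order: Ashgrove, Dunmere, Greywater
Last habitat: Ironridge with 62 animals

Round 1: Ashgrove=25 Dunmere=19 Greywater=14 Ironridge=4 → close Ashgrove (overflow 19)
  25÷3 = 8 each, +1 to first 1
Round 2: Dunmere=28 Greywater=22 Ironridge=12 → close Dunmere (overflow 15)
  28÷2 = 14 each, +1 to first 0
Round 3: Greywater=36 Ironridge=26 → close Greywater (overflow 22)
  36÷1 = 36 each, +1 to first 0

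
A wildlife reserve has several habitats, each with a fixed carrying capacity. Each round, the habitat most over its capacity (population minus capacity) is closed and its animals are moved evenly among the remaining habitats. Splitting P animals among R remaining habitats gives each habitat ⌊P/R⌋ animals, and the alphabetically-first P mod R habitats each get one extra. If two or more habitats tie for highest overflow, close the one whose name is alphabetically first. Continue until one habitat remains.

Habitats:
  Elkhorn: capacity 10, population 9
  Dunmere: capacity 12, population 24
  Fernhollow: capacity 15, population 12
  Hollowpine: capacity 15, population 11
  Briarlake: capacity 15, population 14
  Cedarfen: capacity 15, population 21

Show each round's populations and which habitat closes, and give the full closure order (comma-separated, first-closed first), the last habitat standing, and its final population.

Closure order: Dunmere, Cedarfen, Briarlake, Elkhorn, Fernhollow
Last habitat: Hollowpine with 91 animals

Round 1: Briarlake=14 Cedarfen=21 Dunmere=24 Elkhorn=9 Fernhollow=12 Hollowpine=11 → close Dunmere (overflow 12)
  24÷5 = 4 each, +1 to first 4
Round 2: Briarlake=19 Cedarfen=26 Elkhorn=14 Fernhollow=17 Hollowpine=15 → close Cedarfen (overflow 11)
  26÷4 = 6 each, +1 to first 2
Round 3: Briarlake=26 Elkhorn=21 Fernhollow=23 Hollowpine=21 → close Briarlake (overflow 11)
  26÷3 = 8 each, +1 to first 2
Round 4: Elkhorn=30 Fernhollow=32 Hollowpine=29 → close Elkhorn (overflow 20)
  30÷2 = 15 each, +1 to first 0
Round 5: Fernhollow=47 Hollowpine=44 → close Fernhollow (overflow 32)
  47÷1 = 47 each, +1 to first 0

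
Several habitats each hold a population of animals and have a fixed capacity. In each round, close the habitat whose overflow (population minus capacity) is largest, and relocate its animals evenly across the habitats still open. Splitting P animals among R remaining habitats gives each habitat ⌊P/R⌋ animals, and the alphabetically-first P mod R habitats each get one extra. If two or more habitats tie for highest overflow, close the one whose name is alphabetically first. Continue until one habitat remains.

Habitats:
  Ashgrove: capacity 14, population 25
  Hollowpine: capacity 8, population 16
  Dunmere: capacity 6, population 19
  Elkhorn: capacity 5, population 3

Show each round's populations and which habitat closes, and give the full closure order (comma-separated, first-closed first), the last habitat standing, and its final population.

Closure order: Dunmere, Ashgrove, Hollowpine
Last habitat: Elkhorn with 63 animals

Round 1: Ashgrove=25 Dunmere=19 Elkhorn=3 Hollowpine=16 → close Dunmere (overflow 13)
  19÷3 = 6 each, +1 to first 1
Round 2: Ashgrove=32 Elkhorn=9 Hollowpine=22 → close Ashgrove (overflow 18)
  32÷2 = 16 each, +1 to first 0
Round 3: Elkhorn=25 Hollowpine=38 → close Hollowpine (overflow 30)
  38÷1 = 38 each, +1 to first 0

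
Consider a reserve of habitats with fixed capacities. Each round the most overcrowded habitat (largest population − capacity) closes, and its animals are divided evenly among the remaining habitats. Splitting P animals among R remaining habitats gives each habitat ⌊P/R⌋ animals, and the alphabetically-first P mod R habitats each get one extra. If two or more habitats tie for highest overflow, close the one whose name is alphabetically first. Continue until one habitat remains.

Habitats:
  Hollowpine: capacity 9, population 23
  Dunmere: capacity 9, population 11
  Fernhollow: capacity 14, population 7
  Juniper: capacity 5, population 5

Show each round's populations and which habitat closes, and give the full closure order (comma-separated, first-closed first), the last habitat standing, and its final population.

Round 1: Dunmere=11 Fernhollow=7 Hollowpine=23 Juniper=5 → close Hollowpine (overflow 14)
  23÷3 = 7 each, +1 to first 2
Round 2: Dunmere=19 Fernhollow=15 Juniper=12 → close Dunmere (overflow 10)
  19÷2 = 9 each, +1 to first 1
Round 3: Fernhollow=25 Juniper=21 → close Juniper (overflow 16)
  21÷1 = 21 each, +1 to first 0

Closure order: Hollowpine, Dunmere, Juniper
Last habitat: Fernhollow with 46 animals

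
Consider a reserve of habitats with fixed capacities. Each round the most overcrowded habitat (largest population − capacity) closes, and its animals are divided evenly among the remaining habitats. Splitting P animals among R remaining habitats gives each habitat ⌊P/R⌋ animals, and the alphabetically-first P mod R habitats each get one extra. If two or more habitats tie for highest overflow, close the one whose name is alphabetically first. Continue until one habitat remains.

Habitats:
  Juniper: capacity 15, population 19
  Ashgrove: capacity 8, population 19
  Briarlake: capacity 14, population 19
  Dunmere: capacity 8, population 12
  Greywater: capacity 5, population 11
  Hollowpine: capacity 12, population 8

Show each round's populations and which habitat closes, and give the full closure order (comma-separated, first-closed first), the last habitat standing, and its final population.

Round 1: Ashgrove=19 Briarlake=19 Dunmere=12 Greywater=11 Hollowpine=8 Juniper=19 → close Ashgrove (overflow 11)
  19÷5 = 3 each, +1 to first 4
Round 2: Briarlake=23 Dunmere=16 Greywater=15 Hollowpine=12 Juniper=22 → close Greywater (overflow 10)
  15÷4 = 3 each, +1 to first 3
Round 3: Briarlake=27 Dunmere=20 Hollowpine=16 Juniper=25 → close Briarlake (overflow 13)
  27÷3 = 9 each, +1 to first 0
Round 4: Dunmere=29 Hollowpine=25 Juniper=34 → close Dunmere (overflow 21)
  29÷2 = 14 each, +1 to first 1
Round 5: Hollowpine=40 Juniper=48 → close Juniper (overflow 33)
  48÷1 = 48 each, +1 to first 0

Closure order: Ashgrove, Greywater, Briarlake, Dunmere, Juniper
Last habitat: Hollowpine with 88 animals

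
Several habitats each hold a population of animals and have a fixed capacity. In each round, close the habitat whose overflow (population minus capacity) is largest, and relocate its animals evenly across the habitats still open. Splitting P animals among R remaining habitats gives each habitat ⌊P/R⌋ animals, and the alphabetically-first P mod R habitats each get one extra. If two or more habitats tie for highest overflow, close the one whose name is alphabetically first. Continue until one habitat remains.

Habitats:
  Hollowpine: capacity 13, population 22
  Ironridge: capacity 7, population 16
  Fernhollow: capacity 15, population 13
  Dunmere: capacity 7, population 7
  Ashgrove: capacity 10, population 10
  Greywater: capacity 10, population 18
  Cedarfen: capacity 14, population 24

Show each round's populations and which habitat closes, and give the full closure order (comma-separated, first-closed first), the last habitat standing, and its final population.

Round 1: Ashgrove=10 Cedarfen=24 Dunmere=7 Fernhollow=13 Greywater=18 Hollowpine=22 Ironridge=16 → close Cedarfen (overflow 10)
  24÷6 = 4 each, +1 to first 0
Round 2: Ashgrove=14 Dunmere=11 Fernhollow=17 Greywater=22 Hollowpine=26 Ironridge=20 → close Hollowpine (overflow 13)
  26÷5 = 5 each, +1 to first 1
Round 3: Ashgrove=20 Dunmere=16 Fernhollow=22 Greywater=27 Ironridge=25 → close Ironridge (overflow 18)
  25÷4 = 6 each, +1 to first 1
Round 4: Ashgrove=27 Dunmere=22 Fernhollow=28 Greywater=33 → close Greywater (overflow 23)
  33÷3 = 11 each, +1 to first 0
Round 5: Ashgrove=38 Dunmere=33 Fernhollow=39 → close Ashgrove (overflow 28)
  38÷2 = 19 each, +1 to first 0
Round 6: Dunmere=52 Fernhollow=58 → close Dunmere (overflow 45)
  52÷1 = 52 each, +1 to first 0

Closure order: Cedarfen, Hollowpine, Ironridge, Greywater, Ashgrove, Dunmere
Last habitat: Fernhollow with 110 animals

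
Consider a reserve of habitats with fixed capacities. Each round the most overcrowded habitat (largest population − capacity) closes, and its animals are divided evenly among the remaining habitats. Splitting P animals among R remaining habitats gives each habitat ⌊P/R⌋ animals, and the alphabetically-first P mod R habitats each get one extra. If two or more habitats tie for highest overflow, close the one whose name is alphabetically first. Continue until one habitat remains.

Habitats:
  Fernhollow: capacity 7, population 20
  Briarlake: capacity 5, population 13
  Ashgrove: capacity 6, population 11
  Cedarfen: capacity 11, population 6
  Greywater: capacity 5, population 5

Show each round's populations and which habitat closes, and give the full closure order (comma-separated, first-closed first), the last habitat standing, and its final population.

Round 1: Ashgrove=11 Briarlake=13 Cedarfen=6 Fernhollow=20 Greywater=5 → close Fernhollow (overflow 13)
  20÷4 = 5 each, +1 to first 0
Round 2: Ashgrove=16 Briarlake=18 Cedarfen=11 Greywater=10 → close Briarlake (overflow 13)
  18÷3 = 6 each, +1 to first 0
Round 3: Ashgrove=22 Cedarfen=17 Greywater=16 → close Ashgrove (overflow 16)
  22÷2 = 11 each, +1 to first 0
Round 4: Cedarfen=28 Greywater=27 → close Greywater (overflow 22)
  27÷1 = 27 each, +1 to first 0

Closure order: Fernhollow, Briarlake, Ashgrove, Greywater
Last habitat: Cedarfen with 55 animals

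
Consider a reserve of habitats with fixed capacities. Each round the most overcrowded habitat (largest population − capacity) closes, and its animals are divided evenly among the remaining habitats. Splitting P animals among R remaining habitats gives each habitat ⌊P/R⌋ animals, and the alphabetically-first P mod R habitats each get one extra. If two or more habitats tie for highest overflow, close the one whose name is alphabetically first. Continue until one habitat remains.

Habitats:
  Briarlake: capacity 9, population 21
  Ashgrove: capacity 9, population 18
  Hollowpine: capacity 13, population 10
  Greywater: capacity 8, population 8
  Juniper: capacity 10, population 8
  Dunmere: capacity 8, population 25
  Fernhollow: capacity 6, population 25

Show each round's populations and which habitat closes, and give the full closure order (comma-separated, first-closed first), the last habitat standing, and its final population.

Closure order: Fernhollow, Dunmere, Briarlake, Ashgrove, Greywater, Hollowpine
Last habitat: Juniper with 115 animals

Round 1: Ashgrove=18 Briarlake=21 Dunmere=25 Fernhollow=25 Greywater=8 Hollowpine=10 Juniper=8 → close Fernhollow (overflow 19)
  25÷6 = 4 each, +1 to first 1
Round 2: Ashgrove=23 Briarlake=25 Dunmere=29 Greywater=12 Hollowpine=14 Juniper=12 → close Dunmere (overflow 21)
  29÷5 = 5 each, +1 to first 4
Round 3: Ashgrove=29 Briarlake=31 Greywater=18 Hollowpine=20 Juniper=17 → close Briarlake (overflow 22)
  31÷4 = 7 each, +1 to first 3
Round 4: Ashgrove=37 Greywater=26 Hollowpine=28 Juniper=24 → close Ashgrove (overflow 28)
  37÷3 = 12 each, +1 to first 1
Round 5: Greywater=39 Hollowpine=40 Juniper=36 → close Greywater (overflow 31)
  39÷2 = 19 each, +1 to first 1
Round 6: Hollowpine=60 Juniper=55 → close Hollowpine (overflow 47)
  60÷1 = 60 each, +1 to first 0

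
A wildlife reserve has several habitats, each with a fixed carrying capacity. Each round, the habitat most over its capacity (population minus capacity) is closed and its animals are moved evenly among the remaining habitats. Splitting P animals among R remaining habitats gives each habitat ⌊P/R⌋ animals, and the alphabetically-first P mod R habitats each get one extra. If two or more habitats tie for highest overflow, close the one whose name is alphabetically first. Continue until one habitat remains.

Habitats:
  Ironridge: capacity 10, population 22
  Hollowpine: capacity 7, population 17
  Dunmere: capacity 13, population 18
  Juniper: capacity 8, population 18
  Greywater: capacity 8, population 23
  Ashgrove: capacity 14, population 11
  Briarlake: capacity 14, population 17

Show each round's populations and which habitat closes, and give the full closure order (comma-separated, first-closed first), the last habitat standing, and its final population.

Round 1: Ashgrove=11 Briarlake=17 Dunmere=18 Greywater=23 Hollowpine=17 Ironridge=22 Juniper=18 → close Greywater (overflow 15)
  23÷6 = 3 each, +1 to first 5
Round 2: Ashgrove=15 Briarlake=21 Dunmere=22 Hollowpine=21 Ironridge=26 Juniper=21 → close Ironridge (overflow 16)
  26÷5 = 5 each, +1 to first 1
Round 3: Ashgrove=21 Briarlake=26 Dunmere=27 Hollowpine=26 Juniper=26 → close Hollowpine (overflow 19)
  26÷4 = 6 each, +1 to first 2
Round 4: Ashgrove=28 Briarlake=33 Dunmere=33 Juniper=32 → close Juniper (overflow 24)
  32÷3 = 10 each, +1 to first 2
Round 5: Ashgrove=39 Briarlake=44 Dunmere=43 → close Briarlake (overflow 30)
  44÷2 = 22 each, +1 to first 0
Round 6: Ashgrove=61 Dunmere=65 → close Dunmere (overflow 52)
  65÷1 = 65 each, +1 to first 0

Closure order: Greywater, Ironridge, Hollowpine, Juniper, Briarlake, Dunmere
Last habitat: Ashgrove with 126 animals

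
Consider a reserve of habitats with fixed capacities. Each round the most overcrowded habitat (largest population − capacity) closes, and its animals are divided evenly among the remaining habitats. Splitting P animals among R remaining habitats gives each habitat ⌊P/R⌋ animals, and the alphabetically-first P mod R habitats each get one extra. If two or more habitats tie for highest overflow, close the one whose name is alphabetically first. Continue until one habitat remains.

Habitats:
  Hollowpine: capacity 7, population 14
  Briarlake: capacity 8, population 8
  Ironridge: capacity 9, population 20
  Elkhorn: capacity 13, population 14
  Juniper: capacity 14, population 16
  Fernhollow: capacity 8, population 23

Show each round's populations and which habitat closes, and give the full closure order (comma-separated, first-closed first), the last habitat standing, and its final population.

Round 1: Briarlake=8 Elkhorn=14 Fernhollow=23 Hollowpine=14 Ironridge=20 Juniper=16 → close Fernhollow (overflow 15)
  23÷5 = 4 each, +1 to first 3
Round 2: Briarlake=13 Elkhorn=19 Hollowpine=19 Ironridge=24 Juniper=20 → close Ironridge (overflow 15)
  24÷4 = 6 each, +1 to first 0
Round 3: Briarlake=19 Elkhorn=25 Hollowpine=25 Juniper=26 → close Hollowpine (overflow 18)
  25÷3 = 8 each, +1 to first 1
Round 4: Briarlake=28 Elkhorn=33 Juniper=34 → close Briarlake (overflow 20)
  28÷2 = 14 each, +1 to first 0
Round 5: Elkhorn=47 Juniper=48 → close Elkhorn (overflow 34)
  47÷1 = 47 each, +1 to first 0

Closure order: Fernhollow, Ironridge, Hollowpine, Briarlake, Elkhorn
Last habitat: Juniper with 95 animals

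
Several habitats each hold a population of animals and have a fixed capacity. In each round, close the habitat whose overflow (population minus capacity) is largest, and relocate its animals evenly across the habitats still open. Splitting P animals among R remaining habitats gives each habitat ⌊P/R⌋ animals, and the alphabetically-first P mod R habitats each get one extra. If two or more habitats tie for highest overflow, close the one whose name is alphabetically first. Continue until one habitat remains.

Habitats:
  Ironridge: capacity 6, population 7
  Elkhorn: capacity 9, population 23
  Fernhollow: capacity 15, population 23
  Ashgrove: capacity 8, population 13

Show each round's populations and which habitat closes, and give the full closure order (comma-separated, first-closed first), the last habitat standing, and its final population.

Closure order: Elkhorn, Fernhollow, Ashgrove
Last habitat: Ironridge with 66 animals

Round 1: Ashgrove=13 Elkhorn=23 Fernhollow=23 Ironridge=7 → close Elkhorn (overflow 14)
  23÷3 = 7 each, +1 to first 2
Round 2: Ashgrove=21 Fernhollow=31 Ironridge=14 → close Fernhollow (overflow 16)
  31÷2 = 15 each, +1 to first 1
Round 3: Ashgrove=37 Ironridge=29 → close Ashgrove (overflow 29)
  37÷1 = 37 each, +1 to first 0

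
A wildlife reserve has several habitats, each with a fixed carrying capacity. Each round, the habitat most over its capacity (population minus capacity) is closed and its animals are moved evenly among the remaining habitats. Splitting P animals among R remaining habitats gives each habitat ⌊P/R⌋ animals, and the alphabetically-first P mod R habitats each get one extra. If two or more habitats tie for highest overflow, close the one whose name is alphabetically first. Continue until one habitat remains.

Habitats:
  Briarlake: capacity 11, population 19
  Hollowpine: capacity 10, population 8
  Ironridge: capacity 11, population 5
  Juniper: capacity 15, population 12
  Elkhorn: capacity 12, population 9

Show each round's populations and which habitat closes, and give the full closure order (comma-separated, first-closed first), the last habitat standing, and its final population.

Closure order: Briarlake, Hollowpine, Elkhorn, Juniper
Last habitat: Ironridge with 53 animals

Round 1: Briarlake=19 Elkhorn=9 Hollowpine=8 Ironridge=5 Juniper=12 → close Briarlake (overflow 8)
  19÷4 = 4 each, +1 to first 3
Round 2: Elkhorn=14 Hollowpine=13 Ironridge=10 Juniper=16 → close Hollowpine (overflow 3)
  13÷3 = 4 each, +1 to first 1
Round 3: Elkhorn=19 Ironridge=14 Juniper=20 → close Elkhorn (overflow 7)
  19÷2 = 9 each, +1 to first 1
Round 4: Ironridge=24 Juniper=29 → close Juniper (overflow 14)
  29÷1 = 29 each, +1 to first 0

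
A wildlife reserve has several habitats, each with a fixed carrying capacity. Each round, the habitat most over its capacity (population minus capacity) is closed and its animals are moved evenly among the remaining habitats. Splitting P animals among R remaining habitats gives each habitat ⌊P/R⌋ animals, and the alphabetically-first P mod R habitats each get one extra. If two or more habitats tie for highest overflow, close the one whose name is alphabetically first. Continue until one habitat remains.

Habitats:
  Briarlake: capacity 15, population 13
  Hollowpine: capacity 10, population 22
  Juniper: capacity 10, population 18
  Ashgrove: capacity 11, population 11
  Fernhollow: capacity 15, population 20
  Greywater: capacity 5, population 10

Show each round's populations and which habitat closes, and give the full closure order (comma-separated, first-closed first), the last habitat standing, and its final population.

Round 1: Ashgrove=11 Briarlake=13 Fernhollow=20 Greywater=10 Hollowpine=22 Juniper=18 → close Hollowpine (overflow 12)
  22÷5 = 4 each, +1 to first 2
Round 2: Ashgrove=16 Briarlake=18 Fernhollow=24 Greywater=14 Juniper=22 → close Juniper (overflow 12)
  22÷4 = 5 each, +1 to first 2
Round 3: Ashgrove=22 Briarlake=24 Fernhollow=29 Greywater=19 → close Fernhollow (overflow 14)
  29÷3 = 9 each, +1 to first 2
Round 4: Ashgrove=32 Briarlake=34 Greywater=28 → close Greywater (overflow 23)
  28÷2 = 14 each, +1 to first 0
Round 5: Ashgrove=46 Briarlake=48 → close Ashgrove (overflow 35)
  46÷1 = 46 each, +1 to first 0

Closure order: Hollowpine, Juniper, Fernhollow, Greywater, Ashgrove
Last habitat: Briarlake with 94 animals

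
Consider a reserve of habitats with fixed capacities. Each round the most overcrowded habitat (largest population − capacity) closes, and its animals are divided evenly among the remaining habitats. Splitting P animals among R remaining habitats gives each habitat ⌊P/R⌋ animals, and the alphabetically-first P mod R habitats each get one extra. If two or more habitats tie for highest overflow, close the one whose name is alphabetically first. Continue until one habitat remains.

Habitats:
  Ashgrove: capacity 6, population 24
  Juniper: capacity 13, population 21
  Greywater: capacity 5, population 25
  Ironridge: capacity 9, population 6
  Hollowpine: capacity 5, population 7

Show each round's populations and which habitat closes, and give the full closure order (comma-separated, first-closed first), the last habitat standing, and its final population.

Round 1: Ashgrove=24 Greywater=25 Hollowpine=7 Ironridge=6 Juniper=21 → close Greywater (overflow 20)
  25÷4 = 6 each, +1 to first 1
Round 2: Ashgrove=31 Hollowpine=13 Ironridge=12 Juniper=27 → close Ashgrove (overflow 25)
  31÷3 = 10 each, +1 to first 1
Round 3: Hollowpine=24 Ironridge=22 Juniper=37 → close Juniper (overflow 24)
  37÷2 = 18 each, +1 to first 1
Round 4: Hollowpine=43 Ironridge=40 → close Hollowpine (overflow 38)
  43÷1 = 43 each, +1 to first 0

Closure order: Greywater, Ashgrove, Juniper, Hollowpine
Last habitat: Ironridge with 83 animals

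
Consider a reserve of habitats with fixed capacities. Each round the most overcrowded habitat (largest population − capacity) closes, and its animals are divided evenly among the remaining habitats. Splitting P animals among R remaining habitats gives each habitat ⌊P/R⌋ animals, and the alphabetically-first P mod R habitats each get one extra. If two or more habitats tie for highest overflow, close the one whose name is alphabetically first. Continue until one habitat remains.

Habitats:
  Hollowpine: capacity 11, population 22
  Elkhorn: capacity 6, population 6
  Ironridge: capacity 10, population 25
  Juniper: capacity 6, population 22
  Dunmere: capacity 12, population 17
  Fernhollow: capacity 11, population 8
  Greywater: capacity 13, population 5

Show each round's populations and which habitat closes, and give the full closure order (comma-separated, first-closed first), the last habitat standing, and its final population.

Round 1: Dunmere=17 Elkhorn=6 Fernhollow=8 Greywater=5 Hollowpine=22 Ironridge=25 Juniper=22 → close Juniper (overflow 16)
  22÷6 = 3 each, +1 to first 4
Round 2: Dunmere=21 Elkhorn=10 Fernhollow=12 Greywater=9 Hollowpine=25 Ironridge=28 → close Ironridge (overflow 18)
  28÷5 = 5 each, +1 to first 3
Round 3: Dunmere=27 Elkhorn=16 Fernhollow=18 Greywater=14 Hollowpine=30 → close Hollowpine (overflow 19)
  30÷4 = 7 each, +1 to first 2
Round 4: Dunmere=35 Elkhorn=24 Fernhollow=25 Greywater=21 → close Dunmere (overflow 23)
  35÷3 = 11 each, +1 to first 2
Round 5: Elkhorn=36 Fernhollow=37 Greywater=32 → close Elkhorn (overflow 30)
  36÷2 = 18 each, +1 to first 0
Round 6: Fernhollow=55 Greywater=50 → close Fernhollow (overflow 44)
  55÷1 = 55 each, +1 to first 0

Closure order: Juniper, Ironridge, Hollowpine, Dunmere, Elkhorn, Fernhollow
Last habitat: Greywater with 105 animals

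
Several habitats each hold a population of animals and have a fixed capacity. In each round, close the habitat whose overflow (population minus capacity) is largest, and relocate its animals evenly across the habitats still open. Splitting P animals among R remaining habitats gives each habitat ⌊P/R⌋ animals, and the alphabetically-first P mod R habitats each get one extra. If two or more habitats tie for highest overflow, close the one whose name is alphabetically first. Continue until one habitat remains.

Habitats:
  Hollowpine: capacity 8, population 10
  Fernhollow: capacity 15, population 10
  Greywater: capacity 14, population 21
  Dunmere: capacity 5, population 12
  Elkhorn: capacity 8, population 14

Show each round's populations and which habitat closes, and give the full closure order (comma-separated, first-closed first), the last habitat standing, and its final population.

Round 1: Dunmere=12 Elkhorn=14 Fernhollow=10 Greywater=21 Hollowpine=10 → close Dunmere (overflow 7)
  12÷4 = 3 each, +1 to first 0
Round 2: Elkhorn=17 Fernhollow=13 Greywater=24 Hollowpine=13 → close Greywater (overflow 10)
  24÷3 = 8 each, +1 to first 0
Round 3: Elkhorn=25 Fernhollow=21 Hollowpine=21 → close Elkhorn (overflow 17)
  25÷2 = 12 each, +1 to first 1
Round 4: Fernhollow=34 Hollowpine=33 → close Hollowpine (overflow 25)
  33÷1 = 33 each, +1 to first 0

Closure order: Dunmere, Greywater, Elkhorn, Hollowpine
Last habitat: Fernhollow with 67 animals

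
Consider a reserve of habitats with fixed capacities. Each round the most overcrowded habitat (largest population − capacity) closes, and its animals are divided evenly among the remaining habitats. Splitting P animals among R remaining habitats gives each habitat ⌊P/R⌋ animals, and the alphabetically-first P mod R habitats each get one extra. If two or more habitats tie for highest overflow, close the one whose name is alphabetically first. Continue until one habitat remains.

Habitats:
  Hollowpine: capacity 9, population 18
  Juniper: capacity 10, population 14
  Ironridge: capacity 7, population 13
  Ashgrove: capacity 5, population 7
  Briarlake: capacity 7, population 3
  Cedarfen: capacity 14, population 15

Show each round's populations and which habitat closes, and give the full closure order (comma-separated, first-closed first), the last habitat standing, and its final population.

Closure order: Hollowpine, Ironridge, Juniper, Ashgrove, Cedarfen
Last habitat: Briarlake with 70 animals

Round 1: Ashgrove=7 Briarlake=3 Cedarfen=15 Hollowpine=18 Ironridge=13 Juniper=14 → close Hollowpine (overflow 9)
  18÷5 = 3 each, +1 to first 3
Round 2: Ashgrove=11 Briarlake=7 Cedarfen=19 Ironridge=16 Juniper=17 → close Ironridge (overflow 9)
  16÷4 = 4 each, +1 to first 0
Round 3: Ashgrove=15 Briarlake=11 Cedarfen=23 Juniper=21 → close Juniper (overflow 11)
  21÷3 = 7 each, +1 to first 0
Round 4: Ashgrove=22 Briarlake=18 Cedarfen=30 → close Ashgrove (overflow 17)
  22÷2 = 11 each, +1 to first 0
Round 5: Briarlake=29 Cedarfen=41 → close Cedarfen (overflow 27)
  41÷1 = 41 each, +1 to first 0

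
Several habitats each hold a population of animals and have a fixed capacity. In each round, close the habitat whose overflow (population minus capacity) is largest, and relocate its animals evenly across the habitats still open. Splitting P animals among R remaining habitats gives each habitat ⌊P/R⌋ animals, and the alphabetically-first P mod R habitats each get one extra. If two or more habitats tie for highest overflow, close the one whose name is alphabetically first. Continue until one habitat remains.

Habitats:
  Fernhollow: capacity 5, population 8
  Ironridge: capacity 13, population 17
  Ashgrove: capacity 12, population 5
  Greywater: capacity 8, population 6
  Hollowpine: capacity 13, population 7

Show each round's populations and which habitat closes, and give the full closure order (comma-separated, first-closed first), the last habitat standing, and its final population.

Closure order: Ironridge, Fernhollow, Greywater, Ashgrove
Last habitat: Hollowpine with 43 animals

Round 1: Ashgrove=5 Fernhollow=8 Greywater=6 Hollowpine=7 Ironridge=17 → close Ironridge (overflow 4)
  17÷4 = 4 each, +1 to first 1
Round 2: Ashgrove=10 Fernhollow=12 Greywater=10 Hollowpine=11 → close Fernhollow (overflow 7)
  12÷3 = 4 each, +1 to first 0
Round 3: Ashgrove=14 Greywater=14 Hollowpine=15 → close Greywater (overflow 6)
  14÷2 = 7 each, +1 to first 0
Round 4: Ashgrove=21 Hollowpine=22 → close Ashgrove (overflow 9)
  21÷1 = 21 each, +1 to first 0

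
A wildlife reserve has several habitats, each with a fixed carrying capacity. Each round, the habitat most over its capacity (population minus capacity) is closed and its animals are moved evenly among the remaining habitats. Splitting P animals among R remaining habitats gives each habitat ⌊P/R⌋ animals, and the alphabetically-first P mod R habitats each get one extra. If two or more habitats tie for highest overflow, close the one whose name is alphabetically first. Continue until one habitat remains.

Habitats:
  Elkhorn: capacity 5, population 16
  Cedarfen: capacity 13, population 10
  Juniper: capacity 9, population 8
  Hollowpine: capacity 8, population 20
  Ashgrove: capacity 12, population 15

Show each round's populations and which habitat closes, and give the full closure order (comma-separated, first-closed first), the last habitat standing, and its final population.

Closure order: Hollowpine, Elkhorn, Ashgrove, Juniper
Last habitat: Cedarfen with 69 animals

Round 1: Ashgrove=15 Cedarfen=10 Elkhorn=16 Hollowpine=20 Juniper=8 → close Hollowpine (overflow 12)
  20÷4 = 5 each, +1 to first 0
Round 2: Ashgrove=20 Cedarfen=15 Elkhorn=21 Juniper=13 → close Elkhorn (overflow 16)
  21÷3 = 7 each, +1 to first 0
Round 3: Ashgrove=27 Cedarfen=22 Juniper=20 → close Ashgrove (overflow 15)
  27÷2 = 13 each, +1 to first 1
Round 4: Cedarfen=36 Juniper=33 → close Juniper (overflow 24)
  33÷1 = 33 each, +1 to first 0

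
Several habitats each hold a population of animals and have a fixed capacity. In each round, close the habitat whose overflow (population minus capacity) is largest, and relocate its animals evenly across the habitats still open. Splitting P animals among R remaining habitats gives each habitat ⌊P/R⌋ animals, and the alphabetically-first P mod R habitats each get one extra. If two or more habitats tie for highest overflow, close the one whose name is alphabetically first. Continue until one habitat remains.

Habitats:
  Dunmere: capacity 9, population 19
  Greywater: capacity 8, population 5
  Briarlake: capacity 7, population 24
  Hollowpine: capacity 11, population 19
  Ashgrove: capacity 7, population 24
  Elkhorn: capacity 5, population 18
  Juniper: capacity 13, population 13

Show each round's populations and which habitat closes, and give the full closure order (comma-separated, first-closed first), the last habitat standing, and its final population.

Closure order: Ashgrove, Briarlake, Elkhorn, Dunmere, Hollowpine, Juniper
Last habitat: Greywater with 122 animals

Round 1: Ashgrove=24 Briarlake=24 Dunmere=19 Elkhorn=18 Greywater=5 Hollowpine=19 Juniper=13 → close Ashgrove (overflow 17)
  24÷6 = 4 each, +1 to first 0
Round 2: Briarlake=28 Dunmere=23 Elkhorn=22 Greywater=9 Hollowpine=23 Juniper=17 → close Briarlake (overflow 21)
  28÷5 = 5 each, +1 to first 3
Round 3: Dunmere=29 Elkhorn=28 Greywater=15 Hollowpine=28 Juniper=22 → close Elkhorn (overflow 23)
  28÷4 = 7 each, +1 to first 0
Round 4: Dunmere=36 Greywater=22 Hollowpine=35 Juniper=29 → close Dunmere (overflow 27)
  36÷3 = 12 each, +1 to first 0
Round 5: Greywater=34 Hollowpine=47 Juniper=41 → close Hollowpine (overflow 36)
  47÷2 = 23 each, +1 to first 1
Round 6: Greywater=58 Juniper=64 → close Juniper (overflow 51)
  64÷1 = 64 each, +1 to first 0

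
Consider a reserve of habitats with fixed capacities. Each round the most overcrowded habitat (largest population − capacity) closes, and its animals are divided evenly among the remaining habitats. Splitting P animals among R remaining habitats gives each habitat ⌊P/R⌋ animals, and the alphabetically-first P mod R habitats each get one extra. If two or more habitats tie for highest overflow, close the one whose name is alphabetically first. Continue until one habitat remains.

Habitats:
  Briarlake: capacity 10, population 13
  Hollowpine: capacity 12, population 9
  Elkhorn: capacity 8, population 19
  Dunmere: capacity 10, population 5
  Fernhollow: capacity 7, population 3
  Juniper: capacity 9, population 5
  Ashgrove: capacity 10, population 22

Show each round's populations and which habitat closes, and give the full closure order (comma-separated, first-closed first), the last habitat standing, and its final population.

Closure order: Ashgrove, Elkhorn, Briarlake, Fernhollow, Dunmere, Hollowpine
Last habitat: Juniper with 76 animals

Round 1: Ashgrove=22 Briarlake=13 Dunmere=5 Elkhorn=19 Fernhollow=3 Hollowpine=9 Juniper=5 → close Ashgrove (overflow 12)
  22÷6 = 3 each, +1 to first 4
Round 2: Briarlake=17 Dunmere=9 Elkhorn=23 Fernhollow=7 Hollowpine=12 Juniper=8 → close Elkhorn (overflow 15)
  23÷5 = 4 each, +1 to first 3
Round 3: Briarlake=22 Dunmere=14 Fernhollow=12 Hollowpine=16 Juniper=12 → close Briarlake (overflow 12)
  22÷4 = 5 each, +1 to first 2
Round 4: Dunmere=20 Fernhollow=18 Hollowpine=21 Juniper=17 → close Fernhollow (overflow 11)
  18÷3 = 6 each, +1 to first 0
Round 5: Dunmere=26 Hollowpine=27 Juniper=23 → close Dunmere (overflow 16)
  26÷2 = 13 each, +1 to first 0
Round 6: Hollowpine=40 Juniper=36 → close Hollowpine (overflow 28)
  40÷1 = 40 each, +1 to first 0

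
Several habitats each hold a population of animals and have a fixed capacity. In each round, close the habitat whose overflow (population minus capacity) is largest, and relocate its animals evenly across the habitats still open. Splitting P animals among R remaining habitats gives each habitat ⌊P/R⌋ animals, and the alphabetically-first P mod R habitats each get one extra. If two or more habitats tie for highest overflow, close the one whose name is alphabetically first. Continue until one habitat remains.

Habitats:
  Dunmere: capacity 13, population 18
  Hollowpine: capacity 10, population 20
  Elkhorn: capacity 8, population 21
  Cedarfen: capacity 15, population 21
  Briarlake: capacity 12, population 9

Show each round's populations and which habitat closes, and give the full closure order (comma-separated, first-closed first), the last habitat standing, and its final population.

Round 1: Briarlake=9 Cedarfen=21 Dunmere=18 Elkhorn=21 Hollowpine=20 → close Elkhorn (overflow 13)
  21÷4 = 5 each, +1 to first 1
Round 2: Briarlake=15 Cedarfen=26 Dunmere=23 Hollowpine=25 → close Hollowpine (overflow 15)
  25÷3 = 8 each, +1 to first 1
Round 3: Briarlake=24 Cedarfen=34 Dunmere=31 → close Cedarfen (overflow 19)
  34÷2 = 17 each, +1 to first 0
Round 4: Briarlake=41 Dunmere=48 → close Dunmere (overflow 35)
  48÷1 = 48 each, +1 to first 0

Closure order: Elkhorn, Hollowpine, Cedarfen, Dunmere
Last habitat: Briarlake with 89 animals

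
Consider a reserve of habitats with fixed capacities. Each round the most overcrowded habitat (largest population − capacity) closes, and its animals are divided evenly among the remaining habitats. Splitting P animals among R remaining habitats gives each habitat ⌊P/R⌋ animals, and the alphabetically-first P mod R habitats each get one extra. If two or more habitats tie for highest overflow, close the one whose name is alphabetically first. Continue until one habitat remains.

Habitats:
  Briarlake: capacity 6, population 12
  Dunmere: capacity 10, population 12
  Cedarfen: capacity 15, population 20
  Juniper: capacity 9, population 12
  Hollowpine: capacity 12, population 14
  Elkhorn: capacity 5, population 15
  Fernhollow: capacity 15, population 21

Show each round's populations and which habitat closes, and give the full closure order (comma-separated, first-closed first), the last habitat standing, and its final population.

Round 1: Briarlake=12 Cedarfen=20 Dunmere=12 Elkhorn=15 Fernhollow=21 Hollowpine=14 Juniper=12 → close Elkhorn (overflow 10)
  15÷6 = 2 each, +1 to first 3
Round 2: Briarlake=15 Cedarfen=23 Dunmere=15 Fernhollow=23 Hollowpine=16 Juniper=14 → close Briarlake (overflow 9)
  15÷5 = 3 each, +1 to first 0
Round 3: Cedarfen=26 Dunmere=18 Fernhollow=26 Hollowpine=19 Juniper=17 → close Cedarfen (overflow 11)
  26÷4 = 6 each, +1 to first 2
Round 4: Dunmere=25 Fernhollow=33 Hollowpine=25 Juniper=23 → close Fernhollow (overflow 18)
  33÷3 = 11 each, +1 to first 0
Round 5: Dunmere=36 Hollowpine=36 Juniper=34 → close Dunmere (overflow 26)
  36÷2 = 18 each, +1 to first 0
Round 6: Hollowpine=54 Juniper=52 → close Juniper (overflow 43)
  52÷1 = 52 each, +1 to first 0

Closure order: Elkhorn, Briarlake, Cedarfen, Fernhollow, Dunmere, Juniper
Last habitat: Hollowpine with 106 animals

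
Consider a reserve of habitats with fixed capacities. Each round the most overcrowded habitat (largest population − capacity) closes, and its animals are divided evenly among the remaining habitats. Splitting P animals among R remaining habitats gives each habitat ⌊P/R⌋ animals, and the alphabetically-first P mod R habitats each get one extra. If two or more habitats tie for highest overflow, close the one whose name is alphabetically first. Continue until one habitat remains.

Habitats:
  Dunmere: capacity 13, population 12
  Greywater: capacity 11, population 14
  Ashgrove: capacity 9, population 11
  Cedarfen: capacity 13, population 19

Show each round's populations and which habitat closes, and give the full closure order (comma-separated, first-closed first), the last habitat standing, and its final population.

Closure order: Cedarfen, Ashgrove, Greywater
Last habitat: Dunmere with 56 animals

Round 1: Ashgrove=11 Cedarfen=19 Dunmere=12 Greywater=14 → close Cedarfen (overflow 6)
  19÷3 = 6 each, +1 to first 1
Round 2: Ashgrove=18 Dunmere=18 Greywater=20 → close Ashgrove (overflow 9)
  18÷2 = 9 each, +1 to first 0
Round 3: Dunmere=27 Greywater=29 → close Greywater (overflow 18)
  29÷1 = 29 each, +1 to first 0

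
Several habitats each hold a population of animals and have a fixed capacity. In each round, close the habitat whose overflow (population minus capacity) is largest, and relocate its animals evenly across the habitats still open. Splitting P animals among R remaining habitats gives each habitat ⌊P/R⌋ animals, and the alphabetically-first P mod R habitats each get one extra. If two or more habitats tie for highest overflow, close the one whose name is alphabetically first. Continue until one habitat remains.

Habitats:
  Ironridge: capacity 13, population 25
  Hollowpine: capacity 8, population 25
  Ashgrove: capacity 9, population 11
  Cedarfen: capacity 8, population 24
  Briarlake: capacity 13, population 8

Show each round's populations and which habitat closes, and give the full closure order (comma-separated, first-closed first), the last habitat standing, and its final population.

Closure order: Hollowpine, Cedarfen, Ironridge, Ashgrove
Last habitat: Briarlake with 93 animals

Round 1: Ashgrove=11 Briarlake=8 Cedarfen=24 Hollowpine=25 Ironridge=25 → close Hollowpine (overflow 17)
  25÷4 = 6 each, +1 to first 1
Round 2: Ashgrove=18 Briarlake=14 Cedarfen=30 Ironridge=31 → close Cedarfen (overflow 22)
  30÷3 = 10 each, +1 to first 0
Round 3: Ashgrove=28 Briarlake=24 Ironridge=41 → close Ironridge (overflow 28)
  41÷2 = 20 each, +1 to first 1
Round 4: Ashgrove=49 Briarlake=44 → close Ashgrove (overflow 40)
  49÷1 = 49 each, +1 to first 0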